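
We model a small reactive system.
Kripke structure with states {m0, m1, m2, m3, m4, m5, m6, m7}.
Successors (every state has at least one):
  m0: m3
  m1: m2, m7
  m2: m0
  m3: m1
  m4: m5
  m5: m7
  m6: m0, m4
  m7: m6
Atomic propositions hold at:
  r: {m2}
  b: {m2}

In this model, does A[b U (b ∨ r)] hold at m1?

Sat(b ∨ r) = {m2}
A[b U (b ∨ r)]: least fixpoint, start Z0 = Sat((b ∨ r)) = {m2}, add states in Sat(b) with every successor in Z. Already a fixed point.
Sat(A[b U (b ∨ r)]) = {m2}
m1 ∉ Sat(A[b U (b ∨ r)]) = {m2}, so the formula does not hold at m1.

No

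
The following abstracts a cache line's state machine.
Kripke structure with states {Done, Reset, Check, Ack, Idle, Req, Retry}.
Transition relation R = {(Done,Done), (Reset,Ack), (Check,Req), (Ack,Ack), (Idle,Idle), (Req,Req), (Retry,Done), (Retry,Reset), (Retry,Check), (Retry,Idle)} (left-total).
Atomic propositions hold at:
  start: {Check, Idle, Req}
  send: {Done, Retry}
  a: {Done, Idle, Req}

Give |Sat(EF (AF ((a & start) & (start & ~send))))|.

4

Sat(a & start) = {Idle, Req}
Sat(~send) = {Reset, Check, Ack, Idle, Req}
Sat(start & ~send) = {Check, Idle, Req}
Sat((a & start) & (start & ~send)) = {Idle, Req}
AF ((a & start) & (start & ~send)): least fixpoint, start Z0 = {Idle, Req}, add states with every successor in Z. Z1 = {Check, Idle, Req}; fixed.
Sat(AF ((a & start) & (start & ~send))) = {Check, Idle, Req}
EF (AF ((a & start) & (start & ~send))): least fixpoint, start Z0 = {Check, Idle, Req}, add states with some successor in Z. Z1 = {Check, Idle, Req, Retry}; fixed.
Sat(EF (AF ((a & start) & (start & ~send)))) = {Check, Idle, Req, Retry}
|Sat(EF (AF ((a & start) & (start & ~send))))| = |{Check, Idle, Req, Retry}| = 4.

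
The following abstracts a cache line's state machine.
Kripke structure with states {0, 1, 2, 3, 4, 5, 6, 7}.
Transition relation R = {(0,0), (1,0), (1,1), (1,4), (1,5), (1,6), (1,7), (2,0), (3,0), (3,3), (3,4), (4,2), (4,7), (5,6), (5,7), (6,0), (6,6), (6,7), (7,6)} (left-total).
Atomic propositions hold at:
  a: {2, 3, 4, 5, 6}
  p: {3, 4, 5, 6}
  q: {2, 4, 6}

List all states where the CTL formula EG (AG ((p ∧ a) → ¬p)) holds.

{0, 2}

Sat(p ∧ a) = {3, 4, 5, 6}
Sat(¬p) = {0, 1, 2, 7}
Sat((p ∧ a) → ¬p) = {0, 1, 2, 7}
AG ((p ∧ a) → ¬p): greatest fixpoint, start Z0 = {0, 1, 2, 7}, keep only states in Sat with every successor in Z. Z1 = {0, 2}; fixed.
Sat(AG ((p ∧ a) → ¬p)) = {0, 2}
EG (AG ((p ∧ a) → ¬p)): greatest fixpoint, start Z0 = {0, 2}, keep only states in Sat with some successor in Z. Already a fixed point.
Sat(EG (AG ((p ∧ a) → ¬p))) = {0, 2}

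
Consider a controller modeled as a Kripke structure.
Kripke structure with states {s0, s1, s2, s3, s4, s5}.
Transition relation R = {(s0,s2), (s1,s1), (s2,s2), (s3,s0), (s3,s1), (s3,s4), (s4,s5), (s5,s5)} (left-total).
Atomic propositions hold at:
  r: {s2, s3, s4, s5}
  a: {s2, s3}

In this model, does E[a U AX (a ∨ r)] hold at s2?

Yes

Sat(a ∨ r) = {s2, s3, s4, s5}
Sat(AX (a ∨ r)) = {s : every successor in {s2, s3, s4, s5}} = {s0, s2, s4, s5}
E[a U AX (a ∨ r)]: least fixpoint, start Z0 = Sat(AX (a ∨ r)) = {s0, s2, s4, s5}, add states in Sat(a) with some successor in Z. Z1 = {s0, s2, s3, s4, s5}; fixed.
Sat(E[a U AX (a ∨ r)]) = {s0, s2, s3, s4, s5}
s2 ∈ Sat(E[a U AX (a ∨ r)]) = {s0, s2, s3, s4, s5}, so the formula holds at s2.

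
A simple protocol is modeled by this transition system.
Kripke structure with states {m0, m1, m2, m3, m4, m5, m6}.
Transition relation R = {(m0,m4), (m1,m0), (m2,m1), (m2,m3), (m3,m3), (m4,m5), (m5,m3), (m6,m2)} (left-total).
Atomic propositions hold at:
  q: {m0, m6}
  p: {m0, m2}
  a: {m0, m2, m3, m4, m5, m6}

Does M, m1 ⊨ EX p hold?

Yes

Sat(EX p) = {s : some successor in {m0, m2}} = {m1, m6}
m1 ∈ Sat(EX p) = {m1, m6}, so the formula holds at m1.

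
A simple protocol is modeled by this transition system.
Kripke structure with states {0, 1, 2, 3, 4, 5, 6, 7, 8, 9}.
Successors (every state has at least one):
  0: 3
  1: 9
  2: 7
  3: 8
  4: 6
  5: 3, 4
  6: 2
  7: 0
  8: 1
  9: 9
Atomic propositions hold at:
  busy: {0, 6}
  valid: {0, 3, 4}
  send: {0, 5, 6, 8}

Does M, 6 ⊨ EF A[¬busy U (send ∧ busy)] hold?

Sat(¬busy) = {1, 2, 3, 4, 5, 7, 8, 9}
Sat(send ∧ busy) = {0, 6}
A[¬busy U (send ∧ busy)]: least fixpoint, start Z0 = Sat((send ∧ busy)) = {0, 6}, add states in Sat(¬busy) with every successor in Z. Z1 = {0, 4, 6, 7}; Z2 = {0, 2, 4, 6, 7}; fixed.
Sat(A[¬busy U (send ∧ busy)]) = {0, 2, 4, 6, 7}
EF A[¬busy U (send ∧ busy)]: least fixpoint, start Z0 = {0, 2, 4, 6, 7}, add states with some successor in Z. Z1 = {0, 2, 4, 5, 6, 7}; fixed.
Sat(EF A[¬busy U (send ∧ busy)]) = {0, 2, 4, 5, 6, 7}
6 ∈ Sat(EF A[¬busy U (send ∧ busy)]) = {0, 2, 4, 5, 6, 7}, so the formula holds at 6.

Yes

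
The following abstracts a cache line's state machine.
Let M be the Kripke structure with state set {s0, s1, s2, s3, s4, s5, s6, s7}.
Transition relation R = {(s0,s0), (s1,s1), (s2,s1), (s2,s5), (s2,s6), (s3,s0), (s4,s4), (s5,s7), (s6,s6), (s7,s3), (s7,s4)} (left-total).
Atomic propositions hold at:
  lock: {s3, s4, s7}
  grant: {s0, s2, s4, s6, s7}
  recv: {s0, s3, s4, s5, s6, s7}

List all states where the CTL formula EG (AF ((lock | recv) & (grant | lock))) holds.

Sat(lock | recv) = {s0, s3, s4, s5, s6, s7}
Sat(grant | lock) = {s0, s2, s3, s4, s6, s7}
Sat((lock | recv) & (grant | lock)) = {s0, s3, s4, s6, s7}
AF ((lock | recv) & (grant | lock)): least fixpoint, start Z0 = {s0, s3, s4, s6, s7}, add states with every successor in Z. Z1 = {s0, s3, s4, s5, s6, s7}; fixed.
Sat(AF ((lock | recv) & (grant | lock))) = {s0, s3, s4, s5, s6, s7}
EG (AF ((lock | recv) & (grant | lock))): greatest fixpoint, start Z0 = {s0, s3, s4, s5, s6, s7}, keep only states in Sat with some successor in Z. Already a fixed point.
Sat(EG (AF ((lock | recv) & (grant | lock)))) = {s0, s3, s4, s5, s6, s7}

{s0, s3, s4, s5, s6, s7}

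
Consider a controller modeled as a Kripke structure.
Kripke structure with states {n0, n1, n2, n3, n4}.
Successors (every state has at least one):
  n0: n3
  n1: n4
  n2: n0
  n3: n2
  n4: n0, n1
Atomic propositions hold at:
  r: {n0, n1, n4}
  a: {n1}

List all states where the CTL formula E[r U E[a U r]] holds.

{n0, n1, n4}

E[a U r]: least fixpoint, start Z0 = Sat(r) = {n0, n1, n4}, add states in Sat(a) with some successor in Z. Already a fixed point.
Sat(E[a U r]) = {n0, n1, n4}
E[r U E[a U r]]: least fixpoint, start Z0 = Sat(E[a U r]) = {n0, n1, n4}, add states in Sat(r) with some successor in Z. Already a fixed point.
Sat(E[r U E[a U r]]) = {n0, n1, n4}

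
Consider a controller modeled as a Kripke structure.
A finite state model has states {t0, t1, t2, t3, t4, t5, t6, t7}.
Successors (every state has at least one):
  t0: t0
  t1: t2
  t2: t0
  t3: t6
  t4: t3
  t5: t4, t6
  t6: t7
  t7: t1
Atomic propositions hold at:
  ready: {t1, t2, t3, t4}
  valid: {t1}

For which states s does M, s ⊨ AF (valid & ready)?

{t1, t3, t4, t5, t6, t7}

Sat(valid & ready) = {t1}
AF (valid & ready): least fixpoint, start Z0 = {t1}, add states with every successor in Z. Z1 = {t1, t7}; Z2 = {t1, t6, t7}; Z3 = {t1, t3, t6, t7}; Z4 = {t1, t3, t4, t6, t7}; Z5 = {t1, t3, t4, t5, t6, t7}; fixed.
Sat(AF (valid & ready)) = {t1, t3, t4, t5, t6, t7}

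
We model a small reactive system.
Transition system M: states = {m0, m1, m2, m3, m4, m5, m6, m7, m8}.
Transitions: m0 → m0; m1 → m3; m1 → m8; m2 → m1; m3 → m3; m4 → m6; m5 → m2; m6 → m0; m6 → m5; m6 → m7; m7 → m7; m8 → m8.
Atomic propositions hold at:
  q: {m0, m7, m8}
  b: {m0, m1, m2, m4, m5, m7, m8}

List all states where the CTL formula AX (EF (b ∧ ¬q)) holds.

{m2, m4, m5}

Sat(¬q) = {m1, m2, m3, m4, m5, m6}
Sat(b ∧ ¬q) = {m1, m2, m4, m5}
EF (b ∧ ¬q): least fixpoint, start Z0 = {m1, m2, m4, m5}, add states with some successor in Z. Z1 = {m1, m2, m4, m5, m6}; fixed.
Sat(EF (b ∧ ¬q)) = {m1, m2, m4, m5, m6}
Sat(AX (EF (b ∧ ¬q))) = {s : every successor in {m1, m2, m4, m5, m6}} = {m2, m4, m5}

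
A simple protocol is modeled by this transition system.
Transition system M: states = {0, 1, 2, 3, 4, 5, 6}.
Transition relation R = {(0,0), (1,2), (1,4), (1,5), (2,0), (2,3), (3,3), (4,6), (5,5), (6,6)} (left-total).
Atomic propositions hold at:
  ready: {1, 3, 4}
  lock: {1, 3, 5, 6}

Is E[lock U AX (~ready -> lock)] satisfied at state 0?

No

Sat(~ready) = {0, 2, 5, 6}
Sat(~ready -> lock) = {1, 3, 4, 5, 6}
Sat(AX (~ready -> lock)) = {s : every successor in {1, 3, 4, 5, 6}} = {3, 4, 5, 6}
E[lock U AX (~ready -> lock)]: least fixpoint, start Z0 = Sat(AX (~ready -> lock)) = {3, 4, 5, 6}, add states in Sat(lock) with some successor in Z. Z1 = {1, 3, 4, 5, 6}; fixed.
Sat(E[lock U AX (~ready -> lock)]) = {1, 3, 4, 5, 6}
0 ∉ Sat(E[lock U AX (~ready -> lock)]) = {1, 3, 4, 5, 6}, so the formula does not hold at 0.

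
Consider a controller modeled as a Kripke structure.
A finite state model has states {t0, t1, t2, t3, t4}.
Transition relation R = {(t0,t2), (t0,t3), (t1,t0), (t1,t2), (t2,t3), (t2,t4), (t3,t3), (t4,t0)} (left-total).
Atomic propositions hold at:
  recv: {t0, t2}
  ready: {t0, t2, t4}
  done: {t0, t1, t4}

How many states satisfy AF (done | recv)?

Sat(done | recv) = {t0, t1, t2, t4}
AF (done | recv): least fixpoint, start Z0 = {t0, t1, t2, t4}, add states with every successor in Z. Already a fixed point.
Sat(AF (done | recv)) = {t0, t1, t2, t4}
|Sat(AF (done | recv))| = |{t0, t1, t2, t4}| = 4.

4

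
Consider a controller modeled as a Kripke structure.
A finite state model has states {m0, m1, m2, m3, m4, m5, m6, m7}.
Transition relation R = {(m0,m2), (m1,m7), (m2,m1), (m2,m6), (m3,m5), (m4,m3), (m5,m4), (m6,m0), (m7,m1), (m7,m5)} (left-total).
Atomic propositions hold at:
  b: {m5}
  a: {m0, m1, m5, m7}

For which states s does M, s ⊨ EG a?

{m1, m7}

EG a: greatest fixpoint, start Z0 = {m0, m1, m5, m7}, keep only states in Sat with some successor in Z. Z1 = {m1, m7}; fixed.
Sat(EG a) = {m1, m7}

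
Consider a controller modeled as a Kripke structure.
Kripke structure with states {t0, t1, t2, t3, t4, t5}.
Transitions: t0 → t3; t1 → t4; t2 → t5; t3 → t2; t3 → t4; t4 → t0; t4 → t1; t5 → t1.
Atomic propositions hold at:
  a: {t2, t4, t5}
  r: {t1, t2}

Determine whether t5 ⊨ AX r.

Sat(AX r) = {s : every successor in {t1, t2}} = {t5}
t5 ∈ Sat(AX r) = {t5}, so the formula holds at t5.

Yes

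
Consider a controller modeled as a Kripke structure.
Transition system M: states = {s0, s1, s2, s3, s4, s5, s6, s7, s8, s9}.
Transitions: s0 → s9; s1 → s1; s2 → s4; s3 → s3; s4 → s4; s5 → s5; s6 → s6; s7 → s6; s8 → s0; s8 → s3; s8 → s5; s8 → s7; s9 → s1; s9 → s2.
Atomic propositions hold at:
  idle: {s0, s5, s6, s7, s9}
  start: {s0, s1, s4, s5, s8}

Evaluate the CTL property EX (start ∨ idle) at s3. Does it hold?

No

Sat(start ∨ idle) = {s0, s1, s4, s5, s6, s7, s8, s9}
Sat(EX (start ∨ idle)) = {s : some successor in {s0, s1, s4, s5, s6, s7, s8, s9}} = {s0, s1, s2, s4, s5, s6, s7, s8, s9}
s3 ∉ Sat(EX (start ∨ idle)) = {s0, s1, s2, s4, s5, s6, s7, s8, s9}, so the formula does not hold at s3.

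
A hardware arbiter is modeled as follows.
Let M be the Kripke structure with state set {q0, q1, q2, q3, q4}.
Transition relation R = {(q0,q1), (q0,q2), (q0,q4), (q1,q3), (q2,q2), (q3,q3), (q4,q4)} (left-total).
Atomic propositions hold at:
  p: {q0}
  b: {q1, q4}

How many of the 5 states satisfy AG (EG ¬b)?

2

Sat(¬b) = {q0, q2, q3}
EG ¬b: greatest fixpoint, start Z0 = {q0, q2, q3}, keep only states in Sat with some successor in Z. Already a fixed point.
Sat(EG ¬b) = {q0, q2, q3}
AG (EG ¬b): greatest fixpoint, start Z0 = {q0, q2, q3}, keep only states in Sat with every successor in Z. Z1 = {q2, q3}; fixed.
Sat(AG (EG ¬b)) = {q2, q3}
|Sat(AG (EG ¬b))| = |{q2, q3}| = 2.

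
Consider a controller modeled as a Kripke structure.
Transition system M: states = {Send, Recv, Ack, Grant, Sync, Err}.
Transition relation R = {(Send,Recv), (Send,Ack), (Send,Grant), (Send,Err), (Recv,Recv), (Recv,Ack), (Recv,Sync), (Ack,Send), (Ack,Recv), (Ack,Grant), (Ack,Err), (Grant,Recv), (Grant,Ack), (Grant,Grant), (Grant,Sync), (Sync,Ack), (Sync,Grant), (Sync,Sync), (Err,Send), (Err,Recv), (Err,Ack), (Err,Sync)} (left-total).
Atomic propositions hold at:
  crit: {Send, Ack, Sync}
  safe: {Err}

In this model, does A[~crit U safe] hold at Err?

Sat(~crit) = {Recv, Grant, Err}
A[~crit U safe]: least fixpoint, start Z0 = Sat(safe) = {Err}, add states in Sat(~crit) with every successor in Z. Already a fixed point.
Sat(A[~crit U safe]) = {Err}
Err ∈ Sat(A[~crit U safe]) = {Err}, so the formula holds at Err.

Yes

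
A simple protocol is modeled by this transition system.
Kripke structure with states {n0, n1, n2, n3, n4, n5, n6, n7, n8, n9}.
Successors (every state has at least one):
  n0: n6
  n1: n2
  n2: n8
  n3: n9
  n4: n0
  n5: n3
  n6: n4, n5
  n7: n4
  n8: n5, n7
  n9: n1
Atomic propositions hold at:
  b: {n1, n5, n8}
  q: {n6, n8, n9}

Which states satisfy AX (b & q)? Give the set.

{n2}

Sat(b & q) = {n8}
Sat(AX (b & q)) = {s : every successor in {n8}} = {n2}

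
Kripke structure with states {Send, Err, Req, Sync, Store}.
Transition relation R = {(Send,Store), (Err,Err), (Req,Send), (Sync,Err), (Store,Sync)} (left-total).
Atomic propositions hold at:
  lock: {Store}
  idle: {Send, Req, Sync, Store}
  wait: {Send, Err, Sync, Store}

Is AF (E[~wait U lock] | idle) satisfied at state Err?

No

Sat(~wait) = {Req}
E[~wait U lock]: least fixpoint, start Z0 = Sat(lock) = {Store}, add states in Sat(~wait) with some successor in Z. Already a fixed point.
Sat(E[~wait U lock]) = {Store}
Sat(E[~wait U lock] | idle) = {Send, Req, Sync, Store}
AF (E[~wait U lock] | idle): least fixpoint, start Z0 = {Send, Req, Sync, Store}, add states with every successor in Z. Already a fixed point.
Sat(AF (E[~wait U lock] | idle)) = {Send, Req, Sync, Store}
Err ∉ Sat(AF (E[~wait U lock] | idle)) = {Send, Req, Sync, Store}, so the formula does not hold at Err.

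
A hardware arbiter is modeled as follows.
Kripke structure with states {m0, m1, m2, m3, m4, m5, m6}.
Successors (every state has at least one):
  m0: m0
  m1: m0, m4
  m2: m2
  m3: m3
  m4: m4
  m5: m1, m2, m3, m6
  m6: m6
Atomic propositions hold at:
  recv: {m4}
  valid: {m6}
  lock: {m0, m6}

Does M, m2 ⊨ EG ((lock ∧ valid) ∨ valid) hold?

No

Sat(lock ∧ valid) = {m6}
Sat((lock ∧ valid) ∨ valid) = {m6}
EG ((lock ∧ valid) ∨ valid): greatest fixpoint, start Z0 = {m6}, keep only states in Sat with some successor in Z. Already a fixed point.
Sat(EG ((lock ∧ valid) ∨ valid)) = {m6}
m2 ∉ Sat(EG ((lock ∧ valid) ∨ valid)) = {m6}, so the formula does not hold at m2.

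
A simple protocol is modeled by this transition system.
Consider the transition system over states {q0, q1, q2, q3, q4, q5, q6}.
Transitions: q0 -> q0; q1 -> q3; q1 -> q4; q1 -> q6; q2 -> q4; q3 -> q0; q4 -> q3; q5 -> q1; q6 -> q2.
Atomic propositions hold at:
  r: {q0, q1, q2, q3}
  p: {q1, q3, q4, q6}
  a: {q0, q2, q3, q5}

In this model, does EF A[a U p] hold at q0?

No

A[a U p]: least fixpoint, start Z0 = Sat(p) = {q1, q3, q4, q6}, add states in Sat(a) with every successor in Z. Z1 = {q1, q2, q3, q4, q5, q6}; fixed.
Sat(A[a U p]) = {q1, q2, q3, q4, q5, q6}
EF A[a U p]: least fixpoint, start Z0 = {q1, q2, q3, q4, q5, q6}, add states with some successor in Z. Already a fixed point.
Sat(EF A[a U p]) = {q1, q2, q3, q4, q5, q6}
q0 ∉ Sat(EF A[a U p]) = {q1, q2, q3, q4, q5, q6}, so the formula does not hold at q0.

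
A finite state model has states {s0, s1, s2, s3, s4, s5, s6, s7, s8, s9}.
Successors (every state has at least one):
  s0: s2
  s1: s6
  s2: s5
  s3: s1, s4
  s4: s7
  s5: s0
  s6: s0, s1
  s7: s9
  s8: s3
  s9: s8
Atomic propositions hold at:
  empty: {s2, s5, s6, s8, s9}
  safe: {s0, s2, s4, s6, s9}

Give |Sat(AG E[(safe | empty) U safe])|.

3

Sat(safe | empty) = {s0, s2, s4, s5, s6, s8, s9}
E[(safe | empty) U safe]: least fixpoint, start Z0 = Sat(safe) = {s0, s2, s4, s6, s9}, add states in Sat(safe | empty) with some successor in Z. Z1 = {s0, s2, s4, s5, s6, s9}; fixed.
Sat(E[(safe | empty) U safe]) = {s0, s2, s4, s5, s6, s9}
AG E[(safe | empty) U safe]: greatest fixpoint, start Z0 = {s0, s2, s4, s5, s6, s9}, keep only states in Sat with every successor in Z. Z1 = {s0, s2, s5}; fixed.
Sat(AG E[(safe | empty) U safe]) = {s0, s2, s5}
|Sat(AG E[(safe | empty) U safe])| = |{s0, s2, s5}| = 3.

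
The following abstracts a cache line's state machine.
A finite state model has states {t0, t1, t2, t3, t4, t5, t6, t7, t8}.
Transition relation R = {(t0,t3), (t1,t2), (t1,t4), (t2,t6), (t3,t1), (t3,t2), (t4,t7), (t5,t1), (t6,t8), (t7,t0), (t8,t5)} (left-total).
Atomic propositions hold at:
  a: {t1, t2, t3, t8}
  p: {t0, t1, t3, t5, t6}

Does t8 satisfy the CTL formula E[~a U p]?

No

Sat(~a) = {t0, t4, t5, t6, t7}
E[~a U p]: least fixpoint, start Z0 = Sat(p) = {t0, t1, t3, t5, t6}, add states in Sat(~a) with some successor in Z. Z1 = {t0, t1, t3, t5, t6, t7}; Z2 = {t0, t1, t3, t4, t5, t6, t7}; fixed.
Sat(E[~a U p]) = {t0, t1, t3, t4, t5, t6, t7}
t8 ∉ Sat(E[~a U p]) = {t0, t1, t3, t4, t5, t6, t7}, so the formula does not hold at t8.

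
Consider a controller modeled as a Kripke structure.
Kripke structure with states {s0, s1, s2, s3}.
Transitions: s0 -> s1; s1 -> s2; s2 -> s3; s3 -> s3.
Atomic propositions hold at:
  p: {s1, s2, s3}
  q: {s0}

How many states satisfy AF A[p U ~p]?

Sat(~p) = {s0}
A[p U ~p]: least fixpoint, start Z0 = Sat(~p) = {s0}, add states in Sat(p) with every successor in Z. Already a fixed point.
Sat(A[p U ~p]) = {s0}
AF A[p U ~p]: least fixpoint, start Z0 = {s0}, add states with every successor in Z. Already a fixed point.
Sat(AF A[p U ~p]) = {s0}
|Sat(AF A[p U ~p])| = |{s0}| = 1.

1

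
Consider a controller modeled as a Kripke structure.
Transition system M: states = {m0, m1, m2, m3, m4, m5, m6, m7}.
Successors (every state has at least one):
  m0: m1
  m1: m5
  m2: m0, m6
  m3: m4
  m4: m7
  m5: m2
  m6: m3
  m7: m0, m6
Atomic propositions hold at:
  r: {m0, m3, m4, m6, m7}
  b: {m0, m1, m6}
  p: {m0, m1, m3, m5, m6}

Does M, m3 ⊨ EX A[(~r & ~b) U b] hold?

No

Sat(~r) = {m1, m2, m5}
Sat(~b) = {m2, m3, m4, m5, m7}
Sat(~r & ~b) = {m2, m5}
A[(~r & ~b) U b]: least fixpoint, start Z0 = Sat(b) = {m0, m1, m6}, add states in Sat(~r & ~b) with every successor in Z. Z1 = {m0, m1, m2, m6}; Z2 = {m0, m1, m2, m5, m6}; fixed.
Sat(A[(~r & ~b) U b]) = {m0, m1, m2, m5, m6}
Sat(EX A[(~r & ~b) U b]) = {s : some successor in {m0, m1, m2, m5, m6}} = {m0, m1, m2, m5, m7}
m3 ∉ Sat(EX A[(~r & ~b) U b]) = {m0, m1, m2, m5, m7}, so the formula does not hold at m3.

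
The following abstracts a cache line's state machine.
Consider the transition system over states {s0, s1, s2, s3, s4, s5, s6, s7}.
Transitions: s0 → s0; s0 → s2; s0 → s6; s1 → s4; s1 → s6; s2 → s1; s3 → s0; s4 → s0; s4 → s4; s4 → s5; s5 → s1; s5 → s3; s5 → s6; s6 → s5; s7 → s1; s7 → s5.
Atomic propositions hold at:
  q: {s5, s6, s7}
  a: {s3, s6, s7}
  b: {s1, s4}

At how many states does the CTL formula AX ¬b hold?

3

Sat(¬b) = {s0, s2, s3, s5, s6, s7}
Sat(AX ¬b) = {s : every successor in {s0, s2, s3, s5, s6, s7}} = {s0, s3, s6}
|Sat(AX ¬b)| = |{s0, s3, s6}| = 3.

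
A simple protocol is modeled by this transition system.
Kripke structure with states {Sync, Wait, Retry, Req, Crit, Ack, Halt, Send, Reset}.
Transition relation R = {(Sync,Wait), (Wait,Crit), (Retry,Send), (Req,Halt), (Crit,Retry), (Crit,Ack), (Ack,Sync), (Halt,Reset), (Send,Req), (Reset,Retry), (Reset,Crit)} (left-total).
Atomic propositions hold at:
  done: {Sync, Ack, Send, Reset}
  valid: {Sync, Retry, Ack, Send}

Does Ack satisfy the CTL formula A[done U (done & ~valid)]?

No

Sat(~valid) = {Wait, Req, Crit, Halt, Reset}
Sat(done & ~valid) = {Reset}
A[done U (done & ~valid)]: least fixpoint, start Z0 = Sat((done & ~valid)) = {Reset}, add states in Sat(done) with every successor in Z. Already a fixed point.
Sat(A[done U (done & ~valid)]) = {Reset}
Ack ∉ Sat(A[done U (done & ~valid)]) = {Reset}, so the formula does not hold at Ack.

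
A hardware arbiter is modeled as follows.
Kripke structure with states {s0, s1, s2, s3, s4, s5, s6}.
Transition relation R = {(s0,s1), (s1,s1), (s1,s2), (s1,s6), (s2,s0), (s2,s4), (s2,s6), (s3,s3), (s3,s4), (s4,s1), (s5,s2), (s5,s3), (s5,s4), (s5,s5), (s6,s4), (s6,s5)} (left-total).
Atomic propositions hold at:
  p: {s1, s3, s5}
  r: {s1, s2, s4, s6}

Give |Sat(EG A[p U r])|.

A[p U r]: least fixpoint, start Z0 = Sat(r) = {s1, s2, s4, s6}, add states in Sat(p) with every successor in Z. Already a fixed point.
Sat(A[p U r]) = {s1, s2, s4, s6}
EG A[p U r]: greatest fixpoint, start Z0 = {s1, s2, s4, s6}, keep only states in Sat with some successor in Z. Already a fixed point.
Sat(EG A[p U r]) = {s1, s2, s4, s6}
|Sat(EG A[p U r])| = |{s1, s2, s4, s6}| = 4.

4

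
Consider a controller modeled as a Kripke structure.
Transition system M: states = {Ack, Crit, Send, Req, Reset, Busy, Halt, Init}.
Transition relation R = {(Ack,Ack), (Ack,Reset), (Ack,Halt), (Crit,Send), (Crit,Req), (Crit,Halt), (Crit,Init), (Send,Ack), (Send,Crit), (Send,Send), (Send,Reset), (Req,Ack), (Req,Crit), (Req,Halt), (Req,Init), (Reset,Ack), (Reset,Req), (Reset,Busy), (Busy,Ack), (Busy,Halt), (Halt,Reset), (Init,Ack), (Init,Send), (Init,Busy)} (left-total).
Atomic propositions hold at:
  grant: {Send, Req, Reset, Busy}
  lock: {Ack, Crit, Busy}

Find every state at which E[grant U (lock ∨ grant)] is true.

Sat(lock ∨ grant) = {Ack, Crit, Send, Req, Reset, Busy}
E[grant U (lock ∨ grant)]: least fixpoint, start Z0 = Sat((lock ∨ grant)) = {Ack, Crit, Send, Req, Reset, Busy}, add states in Sat(grant) with some successor in Z. Already a fixed point.
Sat(E[grant U (lock ∨ grant)]) = {Ack, Crit, Send, Req, Reset, Busy}

{Ack, Crit, Send, Req, Reset, Busy}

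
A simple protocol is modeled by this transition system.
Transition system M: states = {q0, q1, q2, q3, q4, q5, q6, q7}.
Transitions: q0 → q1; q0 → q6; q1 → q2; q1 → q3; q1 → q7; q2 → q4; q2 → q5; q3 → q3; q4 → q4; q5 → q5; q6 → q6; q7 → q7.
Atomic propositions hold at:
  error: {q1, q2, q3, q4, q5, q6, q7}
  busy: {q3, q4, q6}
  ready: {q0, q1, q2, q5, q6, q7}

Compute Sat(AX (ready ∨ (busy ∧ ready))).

Sat(busy ∧ ready) = {q6}
Sat(ready ∨ (busy ∧ ready)) = {q0, q1, q2, q5, q6, q7}
Sat(AX (ready ∨ (busy ∧ ready))) = {s : every successor in {q0, q1, q2, q5, q6, q7}} = {q0, q5, q6, q7}

{q0, q5, q6, q7}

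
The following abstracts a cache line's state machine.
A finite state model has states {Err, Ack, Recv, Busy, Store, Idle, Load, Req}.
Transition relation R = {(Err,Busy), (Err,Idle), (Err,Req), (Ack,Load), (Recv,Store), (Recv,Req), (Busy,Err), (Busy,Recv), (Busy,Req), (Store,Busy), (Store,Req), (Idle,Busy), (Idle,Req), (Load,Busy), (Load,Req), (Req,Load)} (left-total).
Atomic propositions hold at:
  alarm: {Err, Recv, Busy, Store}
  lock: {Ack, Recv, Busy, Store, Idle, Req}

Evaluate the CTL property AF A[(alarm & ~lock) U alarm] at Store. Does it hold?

Yes

Sat(~lock) = {Err, Load}
Sat(alarm & ~lock) = {Err}
A[(alarm & ~lock) U alarm]: least fixpoint, start Z0 = Sat(alarm) = {Err, Recv, Busy, Store}, add states in Sat(alarm & ~lock) with every successor in Z. Already a fixed point.
Sat(A[(alarm & ~lock) U alarm]) = {Err, Recv, Busy, Store}
AF A[(alarm & ~lock) U alarm]: least fixpoint, start Z0 = {Err, Recv, Busy, Store}, add states with every successor in Z. Already a fixed point.
Sat(AF A[(alarm & ~lock) U alarm]) = {Err, Recv, Busy, Store}
Store ∈ Sat(AF A[(alarm & ~lock) U alarm]) = {Err, Recv, Busy, Store}, so the formula holds at Store.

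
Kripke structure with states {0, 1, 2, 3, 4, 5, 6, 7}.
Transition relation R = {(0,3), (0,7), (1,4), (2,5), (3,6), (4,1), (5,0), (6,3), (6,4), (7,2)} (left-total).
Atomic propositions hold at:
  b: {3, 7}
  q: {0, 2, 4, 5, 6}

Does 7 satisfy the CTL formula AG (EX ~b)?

No

Sat(~b) = {0, 1, 2, 4, 5, 6}
Sat(EX ~b) = {s : some successor in {0, 1, 2, 4, 5, 6}} = {1, 2, 3, 4, 5, 6, 7}
AG (EX ~b): greatest fixpoint, start Z0 = {1, 2, 3, 4, 5, 6, 7}, keep only states in Sat with every successor in Z. Z1 = {1, 2, 3, 4, 6, 7}; Z2 = {1, 3, 4, 6, 7}; Z3 = {1, 3, 4, 6}; fixed.
Sat(AG (EX ~b)) = {1, 3, 4, 6}
7 ∉ Sat(AG (EX ~b)) = {1, 3, 4, 6}, so the formula does not hold at 7.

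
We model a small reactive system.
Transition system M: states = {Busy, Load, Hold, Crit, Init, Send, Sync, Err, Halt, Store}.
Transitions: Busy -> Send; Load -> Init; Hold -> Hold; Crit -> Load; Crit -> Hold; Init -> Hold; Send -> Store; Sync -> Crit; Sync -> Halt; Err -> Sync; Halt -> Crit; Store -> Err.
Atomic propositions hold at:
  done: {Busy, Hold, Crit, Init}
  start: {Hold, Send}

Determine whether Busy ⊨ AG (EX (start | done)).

Sat(start | done) = {Busy, Hold, Crit, Init, Send}
Sat(EX (start | done)) = {s : some successor in {Busy, Hold, Crit, Init, Send}} = {Busy, Load, Hold, Crit, Init, Sync, Halt}
AG (EX (start | done)): greatest fixpoint, start Z0 = {Busy, Load, Hold, Crit, Init, Sync, Halt}, keep only states in Sat with every successor in Z. Z1 = {Load, Hold, Crit, Init, Sync, Halt}; fixed.
Sat(AG (EX (start | done))) = {Load, Hold, Crit, Init, Sync, Halt}
Busy ∉ Sat(AG (EX (start | done))) = {Load, Hold, Crit, Init, Sync, Halt}, so the formula does not hold at Busy.

No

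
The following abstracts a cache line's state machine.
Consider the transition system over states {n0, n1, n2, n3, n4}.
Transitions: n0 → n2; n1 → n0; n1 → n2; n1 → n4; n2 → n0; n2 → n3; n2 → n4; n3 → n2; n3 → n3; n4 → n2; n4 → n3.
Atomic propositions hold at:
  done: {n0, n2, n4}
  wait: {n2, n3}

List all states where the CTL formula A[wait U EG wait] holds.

EG wait: greatest fixpoint, start Z0 = {n2, n3}, keep only states in Sat with some successor in Z. Already a fixed point.
Sat(EG wait) = {n2, n3}
A[wait U EG wait]: least fixpoint, start Z0 = Sat(EG wait) = {n2, n3}, add states in Sat(wait) with every successor in Z. Already a fixed point.
Sat(A[wait U EG wait]) = {n2, n3}

{n2, n3}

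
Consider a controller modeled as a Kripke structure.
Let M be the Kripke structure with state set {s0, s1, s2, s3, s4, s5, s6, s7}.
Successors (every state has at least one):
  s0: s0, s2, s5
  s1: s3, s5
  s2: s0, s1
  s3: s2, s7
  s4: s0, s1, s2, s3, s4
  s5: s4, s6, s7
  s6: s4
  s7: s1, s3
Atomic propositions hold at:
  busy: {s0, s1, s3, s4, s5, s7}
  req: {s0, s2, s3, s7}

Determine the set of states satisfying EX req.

{s0, s1, s2, s3, s4, s5, s7}

Sat(EX req) = {s : some successor in {s0, s2, s3, s7}} = {s0, s1, s2, s3, s4, s5, s7}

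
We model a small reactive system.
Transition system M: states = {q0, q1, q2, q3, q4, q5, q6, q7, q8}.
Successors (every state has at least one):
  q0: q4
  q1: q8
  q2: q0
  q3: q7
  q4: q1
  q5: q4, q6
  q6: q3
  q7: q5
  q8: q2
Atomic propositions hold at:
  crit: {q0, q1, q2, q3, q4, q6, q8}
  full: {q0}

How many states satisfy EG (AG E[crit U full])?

E[crit U full]: least fixpoint, start Z0 = Sat(full) = {q0}, add states in Sat(crit) with some successor in Z. Z1 = {q0, q2}; Z2 = {q0, q2, q8}; Z3 = {q0, q1, q2, q8}; Z4 = {q0, q1, q2, q4, q8}; fixed.
Sat(E[crit U full]) = {q0, q1, q2, q4, q8}
AG E[crit U full]: greatest fixpoint, start Z0 = {q0, q1, q2, q4, q8}, keep only states in Sat with every successor in Z. Already a fixed point.
Sat(AG E[crit U full]) = {q0, q1, q2, q4, q8}
EG (AG E[crit U full]): greatest fixpoint, start Z0 = {q0, q1, q2, q4, q8}, keep only states in Sat with some successor in Z. Already a fixed point.
Sat(EG (AG E[crit U full])) = {q0, q1, q2, q4, q8}
|Sat(EG (AG E[crit U full]))| = |{q0, q1, q2, q4, q8}| = 5.

5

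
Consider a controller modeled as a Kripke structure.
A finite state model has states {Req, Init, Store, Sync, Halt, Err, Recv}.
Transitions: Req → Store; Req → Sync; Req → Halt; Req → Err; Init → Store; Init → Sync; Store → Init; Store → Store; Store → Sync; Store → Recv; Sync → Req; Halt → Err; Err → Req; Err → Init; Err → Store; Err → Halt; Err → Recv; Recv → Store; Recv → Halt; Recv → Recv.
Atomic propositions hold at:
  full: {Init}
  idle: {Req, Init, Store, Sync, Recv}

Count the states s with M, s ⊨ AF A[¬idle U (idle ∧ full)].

1

Sat(¬idle) = {Halt, Err}
Sat(idle ∧ full) = {Init}
A[¬idle U (idle ∧ full)]: least fixpoint, start Z0 = Sat((idle ∧ full)) = {Init}, add states in Sat(¬idle) with every successor in Z. Already a fixed point.
Sat(A[¬idle U (idle ∧ full)]) = {Init}
AF A[¬idle U (idle ∧ full)]: least fixpoint, start Z0 = {Init}, add states with every successor in Z. Already a fixed point.
Sat(AF A[¬idle U (idle ∧ full)]) = {Init}
|Sat(AF A[¬idle U (idle ∧ full)])| = |{Init}| = 1.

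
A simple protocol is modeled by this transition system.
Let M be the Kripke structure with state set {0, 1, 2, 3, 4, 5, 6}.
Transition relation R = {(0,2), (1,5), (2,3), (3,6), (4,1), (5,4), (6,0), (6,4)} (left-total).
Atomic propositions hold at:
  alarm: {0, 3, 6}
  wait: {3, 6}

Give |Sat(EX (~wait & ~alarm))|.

Sat(~wait) = {0, 1, 2, 4, 5}
Sat(~alarm) = {1, 2, 4, 5}
Sat(~wait & ~alarm) = {1, 2, 4, 5}
Sat(EX (~wait & ~alarm)) = {s : some successor in {1, 2, 4, 5}} = {0, 1, 4, 5, 6}
|Sat(EX (~wait & ~alarm))| = |{0, 1, 4, 5, 6}| = 5.

5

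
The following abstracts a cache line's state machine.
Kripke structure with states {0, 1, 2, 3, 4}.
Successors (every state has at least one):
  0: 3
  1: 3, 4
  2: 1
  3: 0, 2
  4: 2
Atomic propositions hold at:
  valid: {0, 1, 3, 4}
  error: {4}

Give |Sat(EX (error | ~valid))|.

3

Sat(~valid) = {2}
Sat(error | ~valid) = {2, 4}
Sat(EX (error | ~valid)) = {s : some successor in {2, 4}} = {1, 3, 4}
|Sat(EX (error | ~valid))| = |{1, 3, 4}| = 3.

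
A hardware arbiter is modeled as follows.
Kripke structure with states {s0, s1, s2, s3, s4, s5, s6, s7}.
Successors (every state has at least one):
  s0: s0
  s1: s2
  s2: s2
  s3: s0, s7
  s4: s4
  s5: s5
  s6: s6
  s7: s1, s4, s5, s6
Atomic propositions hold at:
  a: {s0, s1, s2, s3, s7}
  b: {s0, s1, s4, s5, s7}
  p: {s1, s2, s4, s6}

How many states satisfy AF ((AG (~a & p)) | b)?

7

Sat(~a) = {s4, s5, s6}
Sat(~a & p) = {s4, s6}
AG (~a & p): greatest fixpoint, start Z0 = {s4, s6}, keep only states in Sat with every successor in Z. Already a fixed point.
Sat(AG (~a & p)) = {s4, s6}
Sat((AG (~a & p)) | b) = {s0, s1, s4, s5, s6, s7}
AF ((AG (~a & p)) | b): least fixpoint, start Z0 = {s0, s1, s4, s5, s6, s7}, add states with every successor in Z. Z1 = {s0, s1, s3, s4, s5, s6, s7}; fixed.
Sat(AF ((AG (~a & p)) | b)) = {s0, s1, s3, s4, s5, s6, s7}
|Sat(AF ((AG (~a & p)) | b))| = |{s0, s1, s3, s4, s5, s6, s7}| = 7.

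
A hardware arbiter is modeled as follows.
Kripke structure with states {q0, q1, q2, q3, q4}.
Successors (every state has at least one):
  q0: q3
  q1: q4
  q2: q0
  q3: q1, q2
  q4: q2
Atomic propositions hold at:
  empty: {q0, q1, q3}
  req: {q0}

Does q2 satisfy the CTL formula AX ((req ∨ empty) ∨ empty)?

Sat(req ∨ empty) = {q0, q1, q3}
Sat((req ∨ empty) ∨ empty) = {q0, q1, q3}
Sat(AX ((req ∨ empty) ∨ empty)) = {s : every successor in {q0, q1, q3}} = {q0, q2}
q2 ∈ Sat(AX ((req ∨ empty) ∨ empty)) = {q0, q2}, so the formula holds at q2.

Yes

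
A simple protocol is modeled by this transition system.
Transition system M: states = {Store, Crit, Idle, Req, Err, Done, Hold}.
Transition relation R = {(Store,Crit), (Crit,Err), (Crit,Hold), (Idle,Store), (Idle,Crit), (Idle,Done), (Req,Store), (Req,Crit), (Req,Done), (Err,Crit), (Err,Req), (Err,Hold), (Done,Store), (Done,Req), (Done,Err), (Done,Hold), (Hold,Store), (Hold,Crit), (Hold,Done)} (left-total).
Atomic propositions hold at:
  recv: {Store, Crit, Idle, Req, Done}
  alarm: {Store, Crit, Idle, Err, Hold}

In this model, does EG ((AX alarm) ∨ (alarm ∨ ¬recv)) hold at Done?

Sat(AX alarm) = {s : every successor in {Store, Crit, Idle, Err, Hold}} = {Store, Crit}
Sat(¬recv) = {Err, Hold}
Sat(alarm ∨ ¬recv) = {Store, Crit, Idle, Err, Hold}
Sat((AX alarm) ∨ (alarm ∨ ¬recv)) = {Store, Crit, Idle, Err, Hold}
EG ((AX alarm) ∨ (alarm ∨ ¬recv)): greatest fixpoint, start Z0 = {Store, Crit, Idle, Err, Hold}, keep only states in Sat with some successor in Z. Already a fixed point.
Sat(EG ((AX alarm) ∨ (alarm ∨ ¬recv))) = {Store, Crit, Idle, Err, Hold}
Done ∉ Sat(EG ((AX alarm) ∨ (alarm ∨ ¬recv))) = {Store, Crit, Idle, Err, Hold}, so the formula does not hold at Done.

No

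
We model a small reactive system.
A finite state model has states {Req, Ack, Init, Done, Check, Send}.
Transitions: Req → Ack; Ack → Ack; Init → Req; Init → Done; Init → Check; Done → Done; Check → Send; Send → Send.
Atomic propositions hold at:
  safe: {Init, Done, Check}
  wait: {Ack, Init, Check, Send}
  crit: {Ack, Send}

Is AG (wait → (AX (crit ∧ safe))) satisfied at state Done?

Yes

Sat(crit ∧ safe) = ∅
Sat(AX (crit ∧ safe)) = {s : every successor in ∅} = ∅
Sat(wait → (AX (crit ∧ safe))) = {Req, Done}
AG (wait → (AX (crit ∧ safe))): greatest fixpoint, start Z0 = {Req, Done}, keep only states in Sat with every successor in Z. Z1 = {Done}; fixed.
Sat(AG (wait → (AX (crit ∧ safe)))) = {Done}
Done ∈ Sat(AG (wait → (AX (crit ∧ safe)))) = {Done}, so the formula holds at Done.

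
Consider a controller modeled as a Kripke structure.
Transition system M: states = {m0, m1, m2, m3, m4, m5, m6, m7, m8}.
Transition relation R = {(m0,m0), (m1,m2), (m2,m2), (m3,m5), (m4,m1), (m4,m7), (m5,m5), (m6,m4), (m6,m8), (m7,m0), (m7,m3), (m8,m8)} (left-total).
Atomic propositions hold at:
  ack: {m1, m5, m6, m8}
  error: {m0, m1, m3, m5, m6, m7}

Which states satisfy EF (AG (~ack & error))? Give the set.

{m0, m4, m6, m7}

Sat(~ack) = {m0, m2, m3, m4, m7}
Sat(~ack & error) = {m0, m3, m7}
AG (~ack & error): greatest fixpoint, start Z0 = {m0, m3, m7}, keep only states in Sat with every successor in Z. Z1 = {m0, m7}; Z2 = {m0}; fixed.
Sat(AG (~ack & error)) = {m0}
EF (AG (~ack & error)): least fixpoint, start Z0 = {m0}, add states with some successor in Z. Z1 = {m0, m7}; Z2 = {m0, m4, m7}; Z3 = {m0, m4, m6, m7}; fixed.
Sat(EF (AG (~ack & error))) = {m0, m4, m6, m7}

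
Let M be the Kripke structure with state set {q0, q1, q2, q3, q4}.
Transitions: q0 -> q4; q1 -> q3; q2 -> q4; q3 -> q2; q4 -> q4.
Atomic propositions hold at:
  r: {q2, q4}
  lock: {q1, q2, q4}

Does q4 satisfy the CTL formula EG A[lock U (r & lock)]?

Yes

Sat(r & lock) = {q2, q4}
A[lock U (r & lock)]: least fixpoint, start Z0 = Sat((r & lock)) = {q2, q4}, add states in Sat(lock) with every successor in Z. Already a fixed point.
Sat(A[lock U (r & lock)]) = {q2, q4}
EG A[lock U (r & lock)]: greatest fixpoint, start Z0 = {q2, q4}, keep only states in Sat with some successor in Z. Already a fixed point.
Sat(EG A[lock U (r & lock)]) = {q2, q4}
q4 ∈ Sat(EG A[lock U (r & lock)]) = {q2, q4}, so the formula holds at q4.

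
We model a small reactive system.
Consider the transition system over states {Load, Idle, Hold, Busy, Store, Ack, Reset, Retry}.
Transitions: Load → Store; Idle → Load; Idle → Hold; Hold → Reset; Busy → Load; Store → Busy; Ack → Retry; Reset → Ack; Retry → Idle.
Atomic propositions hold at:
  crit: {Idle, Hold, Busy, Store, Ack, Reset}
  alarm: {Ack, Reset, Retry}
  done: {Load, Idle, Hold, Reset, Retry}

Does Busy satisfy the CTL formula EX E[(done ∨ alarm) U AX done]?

No

Sat(done ∨ alarm) = {Load, Idle, Hold, Ack, Reset, Retry}
Sat(AX done) = {s : every successor in {Load, Idle, Hold, Reset, Retry}} = {Idle, Hold, Busy, Ack, Retry}
E[(done ∨ alarm) U AX done]: least fixpoint, start Z0 = Sat(AX done) = {Idle, Hold, Busy, Ack, Retry}, add states in Sat(done ∨ alarm) with some successor in Z. Z1 = {Idle, Hold, Busy, Ack, Reset, Retry}; fixed.
Sat(E[(done ∨ alarm) U AX done]) = {Idle, Hold, Busy, Ack, Reset, Retry}
Sat(EX E[(done ∨ alarm) U AX done]) = {s : some successor in {Idle, Hold, Busy, Ack, Reset, Retry}} = {Idle, Hold, Store, Ack, Reset, Retry}
Busy ∉ Sat(EX E[(done ∨ alarm) U AX done]) = {Idle, Hold, Store, Ack, Reset, Retry}, so the formula does not hold at Busy.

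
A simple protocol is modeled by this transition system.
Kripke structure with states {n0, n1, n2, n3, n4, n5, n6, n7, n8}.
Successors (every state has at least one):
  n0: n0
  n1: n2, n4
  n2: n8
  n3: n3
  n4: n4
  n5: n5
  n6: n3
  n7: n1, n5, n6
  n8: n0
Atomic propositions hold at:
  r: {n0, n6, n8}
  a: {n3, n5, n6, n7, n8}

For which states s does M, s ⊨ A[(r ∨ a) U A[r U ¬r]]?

{n1, n2, n3, n4, n5, n6, n7}

Sat(r ∨ a) = {n0, n3, n5, n6, n7, n8}
Sat(¬r) = {n1, n2, n3, n4, n5, n7}
A[r U ¬r]: least fixpoint, start Z0 = Sat(¬r) = {n1, n2, n3, n4, n5, n7}, add states in Sat(r) with every successor in Z. Z1 = {n1, n2, n3, n4, n5, n6, n7}; fixed.
Sat(A[r U ¬r]) = {n1, n2, n3, n4, n5, n6, n7}
A[(r ∨ a) U A[r U ¬r]]: least fixpoint, start Z0 = Sat(A[r U ¬r]) = {n1, n2, n3, n4, n5, n6, n7}, add states in Sat(r ∨ a) with every successor in Z. Already a fixed point.
Sat(A[(r ∨ a) U A[r U ¬r]]) = {n1, n2, n3, n4, n5, n6, n7}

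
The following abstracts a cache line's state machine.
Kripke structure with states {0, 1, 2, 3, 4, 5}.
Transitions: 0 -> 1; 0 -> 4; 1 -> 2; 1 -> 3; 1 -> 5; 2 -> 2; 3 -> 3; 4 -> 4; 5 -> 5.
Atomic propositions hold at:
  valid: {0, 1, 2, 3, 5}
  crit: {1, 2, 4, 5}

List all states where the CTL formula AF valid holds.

{0, 1, 2, 3, 5}

AF valid: least fixpoint, start Z0 = {0, 1, 2, 3, 5}, add states with every successor in Z. Already a fixed point.
Sat(AF valid) = {0, 1, 2, 3, 5}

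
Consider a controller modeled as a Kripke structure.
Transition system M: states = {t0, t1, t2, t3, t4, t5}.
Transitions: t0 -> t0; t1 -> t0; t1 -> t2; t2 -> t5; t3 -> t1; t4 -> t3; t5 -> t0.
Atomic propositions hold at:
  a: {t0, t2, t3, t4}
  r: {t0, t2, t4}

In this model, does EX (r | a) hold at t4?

Sat(r | a) = {t0, t2, t3, t4}
Sat(EX (r | a)) = {s : some successor in {t0, t2, t3, t4}} = {t0, t1, t4, t5}
t4 ∈ Sat(EX (r | a)) = {t0, t1, t4, t5}, so the formula holds at t4.

Yes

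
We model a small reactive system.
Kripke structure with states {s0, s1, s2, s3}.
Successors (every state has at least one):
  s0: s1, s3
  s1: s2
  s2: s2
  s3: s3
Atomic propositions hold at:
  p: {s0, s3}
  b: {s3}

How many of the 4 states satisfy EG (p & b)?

Sat(p & b) = {s3}
EG (p & b): greatest fixpoint, start Z0 = {s3}, keep only states in Sat with some successor in Z. Already a fixed point.
Sat(EG (p & b)) = {s3}
|Sat(EG (p & b))| = |{s3}| = 1.

1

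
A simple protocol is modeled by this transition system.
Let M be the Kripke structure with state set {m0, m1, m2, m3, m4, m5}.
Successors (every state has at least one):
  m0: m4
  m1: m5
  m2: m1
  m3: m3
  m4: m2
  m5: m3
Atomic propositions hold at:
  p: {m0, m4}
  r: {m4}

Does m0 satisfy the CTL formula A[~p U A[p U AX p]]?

Yes

Sat(~p) = {m1, m2, m3, m5}
Sat(AX p) = {s : every successor in {m0, m4}} = {m0}
A[p U AX p]: least fixpoint, start Z0 = Sat(AX p) = {m0}, add states in Sat(p) with every successor in Z. Already a fixed point.
Sat(A[p U AX p]) = {m0}
A[~p U A[p U AX p]]: least fixpoint, start Z0 = Sat(A[p U AX p]) = {m0}, add states in Sat(~p) with every successor in Z. Already a fixed point.
Sat(A[~p U A[p U AX p]]) = {m0}
m0 ∈ Sat(A[~p U A[p U AX p]]) = {m0}, so the formula holds at m0.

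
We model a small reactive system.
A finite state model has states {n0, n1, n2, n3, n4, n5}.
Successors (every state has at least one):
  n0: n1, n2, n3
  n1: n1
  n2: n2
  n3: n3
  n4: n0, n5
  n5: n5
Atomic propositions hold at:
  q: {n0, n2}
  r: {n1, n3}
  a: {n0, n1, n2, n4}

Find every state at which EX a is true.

{n0, n1, n2, n4}

Sat(EX a) = {s : some successor in {n0, n1, n2, n4}} = {n0, n1, n2, n4}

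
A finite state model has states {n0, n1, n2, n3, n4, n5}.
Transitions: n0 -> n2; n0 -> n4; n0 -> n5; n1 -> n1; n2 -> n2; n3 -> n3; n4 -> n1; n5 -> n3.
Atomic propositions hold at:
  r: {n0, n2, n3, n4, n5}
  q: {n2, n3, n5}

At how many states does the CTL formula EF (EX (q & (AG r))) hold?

AG r: greatest fixpoint, start Z0 = {n0, n2, n3, n4, n5}, keep only states in Sat with every successor in Z. Z1 = {n0, n2, n3, n5}; Z2 = {n2, n3, n5}; fixed.
Sat(AG r) = {n2, n3, n5}
Sat(q & (AG r)) = {n2, n3, n5}
Sat(EX (q & (AG r))) = {s : some successor in {n2, n3, n5}} = {n0, n2, n3, n5}
EF (EX (q & (AG r))): least fixpoint, start Z0 = {n0, n2, n3, n5}, add states with some successor in Z. Already a fixed point.
Sat(EF (EX (q & (AG r)))) = {n0, n2, n3, n5}
|Sat(EF (EX (q & (AG r))))| = |{n0, n2, n3, n5}| = 4.

4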